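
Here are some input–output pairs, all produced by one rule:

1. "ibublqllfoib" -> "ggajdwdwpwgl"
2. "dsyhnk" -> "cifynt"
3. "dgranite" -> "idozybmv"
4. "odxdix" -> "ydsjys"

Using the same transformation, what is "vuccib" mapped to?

xdwqpx

Looking at the pairs, the operation is to swap the front and back halves of the string, then shift every letter 5 places backward in the alphabet (wrapping around).
So "vuccib" becomes "xdwqpx".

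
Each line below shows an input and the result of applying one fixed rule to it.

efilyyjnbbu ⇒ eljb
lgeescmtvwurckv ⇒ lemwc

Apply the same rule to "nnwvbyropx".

Rule — keep one character in every 3, starting at position 1 (positions 1st, 4th, 7th, ...).
"nnwvbyropx" → "nvrx".

nvrx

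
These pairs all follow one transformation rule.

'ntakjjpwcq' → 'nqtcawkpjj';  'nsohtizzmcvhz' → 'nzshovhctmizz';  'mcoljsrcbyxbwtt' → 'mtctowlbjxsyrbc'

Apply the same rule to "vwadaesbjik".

The transformation: take characters alternately from the front and the back (1st, last, 2nd, 2nd-last, ...).
So "vwadaesbjik" becomes "vkwiajdbase".

vkwiajdbase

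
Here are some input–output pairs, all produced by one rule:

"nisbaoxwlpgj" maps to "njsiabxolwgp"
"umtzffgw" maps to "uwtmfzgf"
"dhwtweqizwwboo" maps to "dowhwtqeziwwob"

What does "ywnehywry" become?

Looking at the pairs, the operation is to move the last character to the front, then swap each adjacent pair of characters (1↔2, 3↔4, ...).
On "ywnehywry": the first step gives "yywnehywr", and the second then gives "yynwhewyr".

yynwhewyr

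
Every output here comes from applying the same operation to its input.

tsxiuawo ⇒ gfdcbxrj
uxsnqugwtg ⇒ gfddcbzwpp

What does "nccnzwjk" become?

What's happening: sort the characters into reverse alphabetical order, then shift every letter 9 places forward in the alphabet (wrapping around).
Applying that to "nccnzwjk" gives "ifwwtsll".
(Check on "uxsnqugwtg": → "xwuutsqngg" → "gfddcbzwpp" ✓)

ifwwtsll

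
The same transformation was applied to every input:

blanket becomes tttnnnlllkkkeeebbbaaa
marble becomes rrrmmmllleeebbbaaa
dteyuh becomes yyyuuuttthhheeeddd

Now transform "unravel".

vvvuuurrrnnnllleeeaaa

Rule — sort the characters into reverse alphabetical order, then repeat every character 3 times.
Applying that to "unravel" gives "vvvuuurrrnnnllleeeaaa".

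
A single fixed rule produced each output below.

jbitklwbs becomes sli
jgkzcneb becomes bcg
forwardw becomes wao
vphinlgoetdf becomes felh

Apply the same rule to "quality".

The rule is to reverse the string, then keep one character in every 3, starting at position 1 (positions 1st, 4th, 7th, ...).
Starting from "quality": after the first operation, "ytilauq"; after the second, "ylq".

ylq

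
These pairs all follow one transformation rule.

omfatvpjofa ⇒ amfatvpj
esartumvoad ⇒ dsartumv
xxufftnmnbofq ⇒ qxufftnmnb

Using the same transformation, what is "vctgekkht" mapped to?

tctgek

Each output is the input with this applied: swap the first and last characters, then delete the last 3 characters.
For "vctgekkht", step one produces "tctgekkhv"; step two turns that into "tctgek".
(Check on "esartumvoad": → "dsartumvoae" → "dsartumv" ✓)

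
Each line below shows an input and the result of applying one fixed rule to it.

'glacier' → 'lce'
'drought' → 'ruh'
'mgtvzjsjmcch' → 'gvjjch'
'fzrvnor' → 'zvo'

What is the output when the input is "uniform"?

nfr

What's happening: keep every other character starting from the second (positions 2nd, 4th, 6th, ...).
On "uniform" that produces "nfr".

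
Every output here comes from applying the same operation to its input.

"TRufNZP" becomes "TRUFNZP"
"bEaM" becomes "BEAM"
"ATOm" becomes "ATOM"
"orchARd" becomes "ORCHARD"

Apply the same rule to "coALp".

COALP

Looking at the pairs, the operation is to convert every letter to uppercase.
Doing the same to "coALp": "COALP".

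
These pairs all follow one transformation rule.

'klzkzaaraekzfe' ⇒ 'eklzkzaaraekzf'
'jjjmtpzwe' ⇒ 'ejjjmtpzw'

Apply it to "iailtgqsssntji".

In each case the input is transformed by: move the last character to the front.
For "iailtgqsssntji" the result is "iiailtgqsssntj".

iiailtgqsssntj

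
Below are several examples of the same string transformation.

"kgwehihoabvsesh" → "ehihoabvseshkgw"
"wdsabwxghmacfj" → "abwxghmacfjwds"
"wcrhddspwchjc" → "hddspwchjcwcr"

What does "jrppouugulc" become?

The rule is to move the first 3 characters to the end (rotate left by 3).
For "jrppouugulc" the result is "pouugulcjrp".

pouugulcjrp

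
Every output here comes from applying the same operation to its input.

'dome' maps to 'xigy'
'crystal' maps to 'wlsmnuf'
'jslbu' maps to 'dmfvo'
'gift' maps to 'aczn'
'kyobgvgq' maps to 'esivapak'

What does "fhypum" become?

zbsjog

Looking at the pairs, the operation is to shift every letter 6 places backward in the alphabet (wrapping around).
On "fhypum" that produces "zbsjog".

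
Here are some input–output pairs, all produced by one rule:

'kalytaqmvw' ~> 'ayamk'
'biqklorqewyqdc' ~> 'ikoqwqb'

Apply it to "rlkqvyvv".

lqyr

The pattern: swap the first and last characters, then keep every other character starting from the second (positions 2nd, 4th, 6th, ...).
On "rlkqvyvv": the first step gives "vlkqvyvr", and the second then gives "lqyr".
(Check on "kalytaqmvw": → "walytaqmvk" → "ayamk" ✓)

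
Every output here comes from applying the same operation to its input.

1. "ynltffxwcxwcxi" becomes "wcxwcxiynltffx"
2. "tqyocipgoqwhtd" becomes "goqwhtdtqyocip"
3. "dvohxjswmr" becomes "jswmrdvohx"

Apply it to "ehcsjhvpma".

hvpmaehcsj

In each case the input is transformed by: swap the front and back halves of the string.
For "ehcsjhvpma" the result is "hvpmaehcsj".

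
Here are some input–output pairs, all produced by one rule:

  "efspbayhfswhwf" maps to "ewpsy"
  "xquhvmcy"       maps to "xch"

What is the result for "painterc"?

prn

What's happening: take characters alternately from the front and the back (1st, last, 2nd, 2nd-last, ...), then keep one character in every 3, starting at position 1 (positions 1st, 4th, 7th, ...).
Starting from "painterc": after the first operation, "pcarient"; after the second, "prn".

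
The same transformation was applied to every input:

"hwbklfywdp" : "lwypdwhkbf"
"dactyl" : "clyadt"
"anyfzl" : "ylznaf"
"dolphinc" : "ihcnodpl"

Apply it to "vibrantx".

naxtivrb

Rule — swap each adjacent pair of characters (1↔2, 3↔4, ...), then swap the front and back halves of the string.
Starting from "vibrantx": after the first operation, "ivrbnaxt"; after the second, "naxtivrb".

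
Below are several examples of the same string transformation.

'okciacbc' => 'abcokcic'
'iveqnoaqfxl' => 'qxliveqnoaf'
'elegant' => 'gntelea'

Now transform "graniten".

iengrant

Looking at the pairs, the operation is to move the last 3 characters to the front (rotate right by 3), then swap the first and last characters.
"graniten" → "tengrani" → "iengrant".
(Check on "iveqnoaqfxl": → "fxliveqnoaq" → "qxliveqnoaf" ✓)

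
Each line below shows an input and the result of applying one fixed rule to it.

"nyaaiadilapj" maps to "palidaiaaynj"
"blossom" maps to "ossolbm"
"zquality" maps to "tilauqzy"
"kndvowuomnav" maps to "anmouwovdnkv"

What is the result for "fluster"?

etsulfr

Looking at the pairs, the operation is to reverse the string, then move the first character to the end.
Starting from "fluster": after the first operation, "retsulf"; after the second, "etsulfr".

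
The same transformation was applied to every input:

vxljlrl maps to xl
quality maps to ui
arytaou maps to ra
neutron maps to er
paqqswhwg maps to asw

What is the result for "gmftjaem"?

Each output is the input with this applied: keep one character in every 3, starting at position 2 (positions 2nd, 5th, 8th, ...).
Applying that to "gmftjaem" gives "mjm".

mjm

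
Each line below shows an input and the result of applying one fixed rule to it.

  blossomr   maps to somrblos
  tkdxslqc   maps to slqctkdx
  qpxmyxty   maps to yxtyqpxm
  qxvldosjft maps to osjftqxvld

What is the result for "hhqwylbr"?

Each output is the input with this applied: swap the front and back halves of the string.
For "hhqwylbr" the result is "ylbrhhqw".

ylbrhhqw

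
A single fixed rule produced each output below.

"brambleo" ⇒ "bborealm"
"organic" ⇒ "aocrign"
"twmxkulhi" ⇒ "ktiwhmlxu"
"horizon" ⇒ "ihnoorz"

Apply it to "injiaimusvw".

What's happening: take characters alternately from the front and the back (1st, last, 2nd, 2nd-last, ...), then move the last character to the front.
Working it through for "injiaimusvw": intermediate "iwnvjsiuami", final "iiwnvjsiuam".
(Check on "organic": → "ocrigna" → "aocrign" ✓)

iiwnvjsiuam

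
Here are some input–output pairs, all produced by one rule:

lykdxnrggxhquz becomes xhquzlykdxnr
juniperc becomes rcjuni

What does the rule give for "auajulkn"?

Rule — swap the front and back halves of the string, then delete the first 2 characters.
On "auajulkn": the first step gives "ulknauaj", and the second then gives "knauaj".

knauaj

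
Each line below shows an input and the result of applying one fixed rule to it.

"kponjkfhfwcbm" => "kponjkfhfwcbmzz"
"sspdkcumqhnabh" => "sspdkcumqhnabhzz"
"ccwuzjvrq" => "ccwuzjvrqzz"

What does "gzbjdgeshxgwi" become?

gzbjdgeshxgwizz

Rule — append "zz".
So "gzbjdgeshxgwi" becomes "gzbjdgeshxgwizz".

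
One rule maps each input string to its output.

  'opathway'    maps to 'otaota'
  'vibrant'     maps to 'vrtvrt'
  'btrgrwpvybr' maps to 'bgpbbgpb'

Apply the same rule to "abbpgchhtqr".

What's happening: keep one character in every 3, starting at position 1 (positions 1st, 4th, 7th, ...), then write the whole string twice.
On "abbpgchhtqr": the first step gives "aphq", and the second then gives "aphqaphq".

aphqaphq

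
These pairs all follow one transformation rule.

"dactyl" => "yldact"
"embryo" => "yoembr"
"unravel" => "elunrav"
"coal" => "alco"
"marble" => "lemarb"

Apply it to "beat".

The transformation: move the last 2 characters to the front (rotate right by 2).
Doing the same to "beat": "atbe".

atbe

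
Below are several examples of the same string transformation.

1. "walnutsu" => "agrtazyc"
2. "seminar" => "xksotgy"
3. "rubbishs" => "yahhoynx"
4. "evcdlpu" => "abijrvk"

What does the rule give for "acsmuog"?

miysaug

The rule is to swap the first and last characters, then shift every letter 6 places forward in the alphabet (wrapping around).
For "acsmuog", step one produces "gcsmuoa"; step two turns that into "miysaug".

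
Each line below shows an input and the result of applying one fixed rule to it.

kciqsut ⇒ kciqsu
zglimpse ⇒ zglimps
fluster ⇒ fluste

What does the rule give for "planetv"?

The pattern: delete the last character.
Doing the same to "planetv": "planet".

planet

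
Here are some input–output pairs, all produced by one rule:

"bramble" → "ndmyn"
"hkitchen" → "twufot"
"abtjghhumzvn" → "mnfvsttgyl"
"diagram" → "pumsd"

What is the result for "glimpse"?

The rule is to shift every letter 12 places forward in the alphabet (wrapping around), then delete the last 2 characters.
On "glimpse": the first step gives "sxuybeq", and the second then gives "sxuyb".

sxuyb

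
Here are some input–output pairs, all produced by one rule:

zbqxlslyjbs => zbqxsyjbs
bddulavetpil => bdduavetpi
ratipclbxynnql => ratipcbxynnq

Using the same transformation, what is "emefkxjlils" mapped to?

Rule — remove every "l".
So "emefkxjlils" becomes "emefkxjis".

emefkxjis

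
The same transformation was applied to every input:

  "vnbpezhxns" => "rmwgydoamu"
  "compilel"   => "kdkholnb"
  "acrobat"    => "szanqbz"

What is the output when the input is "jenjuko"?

Rule — reverse the string, then shift every letter 1 place backward in the alphabet (wrapping around).
Starting from "jenjuko": after the first operation, "okujnej"; after the second, "njtimdi".

njtimdi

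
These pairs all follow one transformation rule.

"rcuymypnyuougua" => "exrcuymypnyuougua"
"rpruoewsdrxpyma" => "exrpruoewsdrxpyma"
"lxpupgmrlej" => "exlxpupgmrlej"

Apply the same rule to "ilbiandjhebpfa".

exilbiandjhebpfa

The rule is to prepend "ex".
For "ilbiandjhebpfa" the result is "exilbiandjhebpfa".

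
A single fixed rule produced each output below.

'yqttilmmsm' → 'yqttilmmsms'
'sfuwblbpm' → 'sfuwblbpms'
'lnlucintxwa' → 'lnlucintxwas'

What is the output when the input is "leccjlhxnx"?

The transformation: append "s".
Doing the same to "leccjlhxnx": "leccjlhxnxs".

leccjlhxnxs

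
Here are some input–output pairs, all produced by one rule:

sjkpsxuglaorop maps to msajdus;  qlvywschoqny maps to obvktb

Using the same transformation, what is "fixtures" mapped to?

lwuv

Each output is the input with this applied: shift every letter 3 places forward in the alphabet (wrapping around), then keep every other character starting from the second (positions 2nd, 4th, 6th, ...).
For "fixtures", step one produces "ilawxuhv"; step two turns that into "lwuv".
(Check on "sjkpsxuglaorop": → "vmnsvaxjodrurs" → "msajdus" ✓)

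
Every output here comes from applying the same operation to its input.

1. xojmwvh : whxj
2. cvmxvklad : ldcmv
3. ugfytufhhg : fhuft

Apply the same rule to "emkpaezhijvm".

The rule is to keep every other character starting from the first (positions 1st, 3rd, 5th, ...), then move the last 2 characters to the front (rotate right by 2).
Starting from "emkpaezhijvm": after the first operation, "ekaziv"; after the second, "ivekaz".

ivekaz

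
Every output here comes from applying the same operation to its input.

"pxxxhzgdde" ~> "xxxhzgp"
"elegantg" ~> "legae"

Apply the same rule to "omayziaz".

mayzo

What's happening: delete the last 3 characters, then move the first character to the end.
Applying both steps to "omayziaz": "omayz", then "mayzo".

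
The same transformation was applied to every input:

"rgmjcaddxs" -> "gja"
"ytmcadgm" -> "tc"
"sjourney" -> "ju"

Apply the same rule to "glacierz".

lc

Rule — keep every other character starting from the second (positions 2nd, 4th, 6th, ...), then delete the last 2 characters.
Working it through for "glacierz": intermediate "lcez", final "lc".
(Check on "rgmjcaddxs": → "gjads" → "gja" ✓)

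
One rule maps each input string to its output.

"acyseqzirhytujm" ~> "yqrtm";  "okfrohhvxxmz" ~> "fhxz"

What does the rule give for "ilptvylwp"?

The pattern: keep one character in every 3, starting at position 3 (positions 3rd, 6th, 9th, ...).
On "ilptvylwp" that produces "pyp".

pyp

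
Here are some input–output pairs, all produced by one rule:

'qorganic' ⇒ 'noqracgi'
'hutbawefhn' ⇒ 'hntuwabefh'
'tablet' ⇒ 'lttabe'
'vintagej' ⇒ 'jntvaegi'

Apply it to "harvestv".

Each output is the input with this applied: sort the characters into alphabetical order, then swap the front and back halves of the string.
Working it through for "harvestv": intermediate "aehrstvv", final "stvvaehr".

stvvaehr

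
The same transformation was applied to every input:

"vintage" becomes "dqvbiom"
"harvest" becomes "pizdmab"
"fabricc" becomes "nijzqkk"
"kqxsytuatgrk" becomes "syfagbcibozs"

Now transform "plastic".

What's happening: shift every letter 8 places forward in the alphabet (wrapping around).
Doing the same to "plastic": "xtiabqk".

xtiabqk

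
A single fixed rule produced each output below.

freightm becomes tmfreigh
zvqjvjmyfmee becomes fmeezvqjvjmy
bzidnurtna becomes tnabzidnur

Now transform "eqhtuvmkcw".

kcweqhtuvm

Rule — swap the front and back halves of the string, then move the first 2 characters to the end (rotate left by 2).
So "eqhtuvmkcw" becomes "kcweqhtuvm".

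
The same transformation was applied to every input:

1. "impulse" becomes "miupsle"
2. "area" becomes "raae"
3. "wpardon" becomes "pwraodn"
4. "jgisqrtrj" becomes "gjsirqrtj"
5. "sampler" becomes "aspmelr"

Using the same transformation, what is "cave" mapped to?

acev

What's happening: swap each adjacent pair of characters (1↔2, 3↔4, ...).
For "cave" the result is "acev".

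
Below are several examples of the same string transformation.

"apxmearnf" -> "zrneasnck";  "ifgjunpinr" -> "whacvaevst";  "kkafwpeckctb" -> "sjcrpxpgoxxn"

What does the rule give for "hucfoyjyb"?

sblwlouhp

The rule is to shift every letter 13 places forward in the alphabet (wrapping around) — i.e. ROT13, then move the first 3 characters to the end (rotate left by 3).
Applying both steps to "hucfoyjyb": "uhpsblwlo", then "sblwlouhp".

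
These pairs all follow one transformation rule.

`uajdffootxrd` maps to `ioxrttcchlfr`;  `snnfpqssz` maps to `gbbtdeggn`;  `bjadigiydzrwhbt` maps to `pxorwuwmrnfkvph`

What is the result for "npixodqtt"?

What's happening: shift every letter 12 places backward in the alphabet (wrapping around).
So "npixodqtt" becomes "bdwlcrehh".

bdwlcrehh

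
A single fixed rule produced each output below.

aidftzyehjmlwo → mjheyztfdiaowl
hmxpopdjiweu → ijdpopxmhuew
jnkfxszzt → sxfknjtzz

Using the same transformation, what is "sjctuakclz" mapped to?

Looking at the pairs, the operation is to reverse the string, then move the first 3 characters to the end (rotate left by 3).
On "sjctuakclz": the first step gives "zlckautcjs", and the second then gives "kautcjszlc".

kautcjszlc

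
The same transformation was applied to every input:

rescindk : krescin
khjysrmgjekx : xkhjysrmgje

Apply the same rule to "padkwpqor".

rpadkwpq

Each output is the input with this applied: move the last character to the front, then delete the last character.
Applying that to "padkwpqor" gives "rpadkwpq".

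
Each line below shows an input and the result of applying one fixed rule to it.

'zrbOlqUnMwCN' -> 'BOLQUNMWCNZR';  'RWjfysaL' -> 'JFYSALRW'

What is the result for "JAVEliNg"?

VELINGJA

Looking at the pairs, the operation is to move the first 2 characters to the end (rotate left by 2), then convert every letter to uppercase.
Starting from "JAVEliNg": after the first operation, "VEliNgJA"; after the second, "VELINGJA".
(Check on "zrbOlqUnMwCN": → "bOlqUnMwCNzr" → "BOLQUNMWCNZR" ✓)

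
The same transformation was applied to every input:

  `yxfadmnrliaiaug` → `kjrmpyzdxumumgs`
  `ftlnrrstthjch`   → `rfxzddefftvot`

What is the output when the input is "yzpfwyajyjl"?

klbrikmvkvx

The transformation: shift every letter 12 places forward in the alphabet (wrapping around).
Applying that to "yzpfwyajyjl" gives "klbrikmvkvx".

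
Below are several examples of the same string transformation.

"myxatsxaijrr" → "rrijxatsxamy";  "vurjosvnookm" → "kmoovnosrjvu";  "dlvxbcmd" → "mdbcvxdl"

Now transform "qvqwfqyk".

Each output is the input with this applied: reverse the string, then swap each adjacent pair of characters (1↔2, 3↔4, ...).
"qvqwfqyk" → "kyqfwqvq" → "ykfqqwqv".
(Check on "myxatsxaijrr": → "rrjiaxstaxym" → "rrijxatsxamy" ✓)

ykfqqwqv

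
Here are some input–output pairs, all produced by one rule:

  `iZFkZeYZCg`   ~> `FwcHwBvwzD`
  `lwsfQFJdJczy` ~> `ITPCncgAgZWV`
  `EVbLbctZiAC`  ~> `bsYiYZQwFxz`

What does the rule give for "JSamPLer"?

gpXJmiBO

The transformation: flip the case of every letter, then shift every letter 3 places backward in the alphabet (wrapping around).
Working it through for "JSamPLer": intermediate "jsAMplER", final "gpXJmiBO".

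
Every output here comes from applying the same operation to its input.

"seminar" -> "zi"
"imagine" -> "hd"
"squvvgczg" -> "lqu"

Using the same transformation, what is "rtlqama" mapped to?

ov

In each case the input is transformed by: shift every letter 5 places backward in the alphabet (wrapping around), then keep one character in every 3, starting at position 2 (positions 2nd, 5th, 8th, ...).
"rtlqama" → "moglvhv" → "ov".
(Check on "imagine": → "dhvbdiz" → "hd" ✓)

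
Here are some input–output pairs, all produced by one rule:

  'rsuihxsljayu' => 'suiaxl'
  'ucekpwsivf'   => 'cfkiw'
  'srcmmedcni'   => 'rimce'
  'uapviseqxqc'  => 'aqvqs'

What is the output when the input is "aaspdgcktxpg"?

agpxgk

What's happening: keep every other character starting from the second (positions 2nd, 4th, 6th, ...), then take characters alternately from the front and the back (1st, last, 2nd, 2nd-last, ...).
"aaspdgcktxpg" → "apgkxg" → "agpxgk".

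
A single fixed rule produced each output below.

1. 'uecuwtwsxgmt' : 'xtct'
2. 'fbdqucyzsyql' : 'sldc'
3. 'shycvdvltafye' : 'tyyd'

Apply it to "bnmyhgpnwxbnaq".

wnmg

Rule — keep one character in every 3, starting at position 3 (positions 3rd, 6th, 9th, ...), then move the first 2 characters to the end (rotate left by 2).
"bnmyhgpnwxbnaq" → "mgwn" → "wnmg".
(Check on "uecuwtwsxgmt": → "ctxt" → "xtct" ✓)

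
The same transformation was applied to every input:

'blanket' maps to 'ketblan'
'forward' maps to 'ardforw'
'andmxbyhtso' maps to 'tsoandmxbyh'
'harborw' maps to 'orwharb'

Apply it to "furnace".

The rule is to move the last 3 characters to the front (rotate right by 3).
On "furnace" that produces "acefurn".

acefurn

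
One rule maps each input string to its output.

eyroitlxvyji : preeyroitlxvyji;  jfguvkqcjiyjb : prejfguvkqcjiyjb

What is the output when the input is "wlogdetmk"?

prewlogdetmk

Looking at the pairs, the operation is to prepend "pre".
So "wlogdetmk" becomes "prewlogdetmk".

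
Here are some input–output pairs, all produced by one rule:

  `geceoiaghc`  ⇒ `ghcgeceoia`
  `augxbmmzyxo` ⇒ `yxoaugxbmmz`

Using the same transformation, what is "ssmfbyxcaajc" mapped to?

ajcssmfbyxca

Rule — move the last 3 characters to the front (rotate right by 3).
Applying that to "ssmfbyxcaajc" gives "ajcssmfbyxca".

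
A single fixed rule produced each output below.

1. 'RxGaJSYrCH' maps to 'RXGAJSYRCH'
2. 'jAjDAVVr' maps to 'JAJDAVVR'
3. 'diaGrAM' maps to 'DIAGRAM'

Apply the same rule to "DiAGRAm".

Rule — convert every letter to uppercase.
Doing the same to "DiAGRAm": "DIAGRAM".

DIAGRAM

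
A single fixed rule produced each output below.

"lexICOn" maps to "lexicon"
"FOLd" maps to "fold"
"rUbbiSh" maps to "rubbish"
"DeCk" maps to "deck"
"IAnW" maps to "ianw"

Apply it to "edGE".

edge

The transformation: convert every letter to lowercase.
So "edGE" becomes "edge".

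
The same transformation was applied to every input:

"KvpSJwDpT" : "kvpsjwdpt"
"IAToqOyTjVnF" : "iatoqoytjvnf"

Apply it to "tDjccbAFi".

tdjccbafi

What's happening: convert every letter to lowercase.
So "tDjccbAFi" becomes "tdjccbafi".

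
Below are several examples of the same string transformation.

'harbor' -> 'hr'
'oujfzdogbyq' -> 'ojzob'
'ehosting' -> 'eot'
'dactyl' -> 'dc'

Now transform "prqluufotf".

Each output is the input with this applied: keep every other character starting from the first (positions 1st, 3rd, 5th, ...), then delete the last character.
Starting from "prqluufotf": after the first operation, "pquft"; after the second, "pquf".

pquf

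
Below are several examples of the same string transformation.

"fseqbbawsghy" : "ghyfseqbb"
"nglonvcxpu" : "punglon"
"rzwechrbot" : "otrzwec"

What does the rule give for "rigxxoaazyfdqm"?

The transformation: swap the front and back halves of the string, then delete the first 3 characters.
Applying both steps to "rigxxoaazyfdqm": "azyfdqmrigxxoa", then "fdqmrigxxoa".
(Check on "rzwechrbot": → "hrbotrzwec" → "otrzwec" ✓)

fdqmrigxxoa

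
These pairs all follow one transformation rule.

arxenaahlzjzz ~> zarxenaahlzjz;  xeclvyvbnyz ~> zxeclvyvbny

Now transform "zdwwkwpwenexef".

Rule — move the last character to the front.
On "zdwwkwpwenexef" that produces "fzdwwkwpwenexe".

fzdwwkwpwenexe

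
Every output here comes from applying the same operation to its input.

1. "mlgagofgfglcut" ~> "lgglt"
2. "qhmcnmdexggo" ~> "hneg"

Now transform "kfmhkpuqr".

Looking at the pairs, the operation is to keep one character in every 3, starting at position 2 (positions 2nd, 5th, 8th, ...).
Doing the same to "kfmhkpuqr": "fkq".

fkq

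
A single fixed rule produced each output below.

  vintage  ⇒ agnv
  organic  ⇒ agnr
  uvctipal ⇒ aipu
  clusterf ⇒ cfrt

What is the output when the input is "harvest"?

ahsv

The transformation: sort the characters into alphabetical order, then keep every other character starting from the first (positions 1st, 3rd, 5th, ...).
Doing the same to "harvest": "ahsv".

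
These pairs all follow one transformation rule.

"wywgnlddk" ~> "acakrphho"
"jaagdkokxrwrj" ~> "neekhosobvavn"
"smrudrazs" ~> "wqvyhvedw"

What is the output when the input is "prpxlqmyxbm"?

The pattern: shift every letter 4 places forward in the alphabet (wrapping around).
On "prpxlqmyxbm" that produces "tvtbpuqcbfq".

tvtbpuqcbfq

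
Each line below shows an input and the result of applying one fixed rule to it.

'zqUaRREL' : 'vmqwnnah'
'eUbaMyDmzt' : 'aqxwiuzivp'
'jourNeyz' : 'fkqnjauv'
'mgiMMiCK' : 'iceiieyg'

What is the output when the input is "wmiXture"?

sietpqna

In each case the input is transformed by: shift every letter 4 places backward in the alphabet (wrapping around), then convert every letter to lowercase.
Starting from "wmiXture": after the first operation, "sieTpqna"; after the second, "sietpqna".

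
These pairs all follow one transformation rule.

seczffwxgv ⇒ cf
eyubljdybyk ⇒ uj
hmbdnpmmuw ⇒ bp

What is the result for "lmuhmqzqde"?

Rule — keep one character in every 3, starting at position 3 (positions 3rd, 6th, 9th, ...), then delete the last character.
For "lmuhmqzqde", step one produces "uqd"; step two turns that into "uq".

uq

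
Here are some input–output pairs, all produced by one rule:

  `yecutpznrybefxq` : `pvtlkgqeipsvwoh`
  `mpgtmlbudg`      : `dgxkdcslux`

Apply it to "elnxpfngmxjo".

vceogwexdoaf

The pattern: shift every letter 9 places backward in the alphabet (wrapping around).
For "elnxpfngmxjo" the result is "vceogwexdoaf".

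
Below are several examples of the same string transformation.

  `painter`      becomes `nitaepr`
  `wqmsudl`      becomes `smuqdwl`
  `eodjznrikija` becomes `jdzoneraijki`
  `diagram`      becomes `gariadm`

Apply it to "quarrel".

Each output is the input with this applied: move the first 3 characters to the end (rotate left by 3), then take characters alternately from the front and the back (1st, last, 2nd, 2nd-last, ...).
So "quarrel" becomes "rarueql".

rarueql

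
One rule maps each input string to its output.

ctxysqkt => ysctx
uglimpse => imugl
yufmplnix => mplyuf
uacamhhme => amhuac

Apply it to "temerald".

In each case the input is transformed by: delete the last 3 characters, then move the first 3 characters to the end (rotate left by 3).
Applying both steps to "temerald": "temer", then "ertem".

ertem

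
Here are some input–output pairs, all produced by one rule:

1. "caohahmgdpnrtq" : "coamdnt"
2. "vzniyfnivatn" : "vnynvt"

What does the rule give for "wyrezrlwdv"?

wrzld

In each case the input is transformed by: keep every other character starting from the first (positions 1st, 3rd, 5th, ...).
So "wyrezrlwdv" becomes "wrzld".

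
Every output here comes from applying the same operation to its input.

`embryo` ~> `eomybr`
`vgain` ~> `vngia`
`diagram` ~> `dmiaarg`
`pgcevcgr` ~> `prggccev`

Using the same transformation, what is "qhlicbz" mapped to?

Each output is the input with this applied: take characters alternately from the front and the back (1st, last, 2nd, 2nd-last, ...).
Applying that to "qhlicbz" gives "qzhblci".

qzhblci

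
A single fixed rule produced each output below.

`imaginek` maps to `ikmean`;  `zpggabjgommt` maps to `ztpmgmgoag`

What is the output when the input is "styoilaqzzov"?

The pattern: take characters alternately from the front and the back (1st, last, 2nd, 2nd-last, ...), then delete the last 2 characters.
Working it through for "styoilaqzzov": intermediate "svtoyzoziqla", final "svtoyzoziq".

svtoyzoziq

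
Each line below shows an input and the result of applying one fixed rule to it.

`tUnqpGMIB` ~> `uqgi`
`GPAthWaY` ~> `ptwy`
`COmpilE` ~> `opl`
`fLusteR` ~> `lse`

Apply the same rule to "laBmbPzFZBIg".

Each output is the input with this applied: keep every other character starting from the second (positions 2nd, 4th, 6th, ...), then convert every letter to lowercase.
On "laBmbPzFZBIg": the first step gives "amPFBg", and the second then gives "ampfbg".
(Check on "GPAthWaY": → "PtWY" → "ptwy" ✓)

ampfbg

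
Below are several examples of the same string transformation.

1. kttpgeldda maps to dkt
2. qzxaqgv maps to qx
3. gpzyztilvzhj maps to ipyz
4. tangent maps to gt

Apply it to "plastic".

In each case the input is transformed by: sort the characters into alphabetical order, then keep one character in every 3, starting at position 3 (positions 3rd, 6th, 9th, ...).
For "plastic", step one produces "acilpst"; step two turns that into "is".

is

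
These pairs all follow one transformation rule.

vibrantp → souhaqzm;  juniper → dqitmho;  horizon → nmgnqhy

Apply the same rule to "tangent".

msszmfd

Rule — move the last 2 characters to the front (rotate right by 2), then shift every letter 1 place backward in the alphabet (wrapping around).
On "tangent": the first step gives "nttange", and the second then gives "msszmfd".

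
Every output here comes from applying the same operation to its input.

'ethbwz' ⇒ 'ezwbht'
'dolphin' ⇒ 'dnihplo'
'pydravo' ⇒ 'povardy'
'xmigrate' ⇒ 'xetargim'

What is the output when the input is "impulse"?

Each output is the input with this applied: reverse the string, then move the last character to the front.
For "impulse", step one produces "eslupmi"; step two turns that into "ieslupm".

ieslupm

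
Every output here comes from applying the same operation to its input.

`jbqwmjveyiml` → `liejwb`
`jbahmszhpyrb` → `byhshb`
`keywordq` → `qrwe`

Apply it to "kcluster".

rtuc

Each output is the input with this applied: reverse the string, then keep every other character starting from the first (positions 1st, 3rd, 5th, ...).
Applying both steps to "kcluster": "retsulck", then "rtuc".
(Check on "jbahmszhpyrb": → "bryphzsmhabj" → "byhshb" ✓)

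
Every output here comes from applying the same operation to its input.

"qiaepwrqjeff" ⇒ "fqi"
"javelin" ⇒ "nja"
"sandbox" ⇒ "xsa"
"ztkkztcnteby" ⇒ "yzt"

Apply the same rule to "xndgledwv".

Each output is the input with this applied: move the first 2 characters to the end (rotate left by 2), then keep only the last 3 characters.
Starting from "xndgledwv": after the first operation, "dgledwvxn"; after the second, "vxn".
(Check on "ztkkztcnteby": → "kkztcntebyzt" → "yzt" ✓)

vxn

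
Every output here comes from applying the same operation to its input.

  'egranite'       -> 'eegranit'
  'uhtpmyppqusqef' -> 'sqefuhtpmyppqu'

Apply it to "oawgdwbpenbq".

nbqoawgdwbpe

What's happening: swap the front and back halves of the string, then move the first 3 characters to the end (rotate left by 3).
On "oawgdwbpenbq": the first step gives "bpenbqoawgdw", and the second then gives "nbqoawgdwbpe".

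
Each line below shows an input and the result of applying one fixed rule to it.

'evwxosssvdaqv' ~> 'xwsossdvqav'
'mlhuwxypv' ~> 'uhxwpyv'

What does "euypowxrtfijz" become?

pyworxftjiz

Each output is the input with this applied: delete the first 2 characters, then swap each adjacent pair of characters (1↔2, 3↔4, ...).
Starting from "euypowxrtfijz": after the first operation, "ypowxrtfijz"; after the second, "pyworxftjiz".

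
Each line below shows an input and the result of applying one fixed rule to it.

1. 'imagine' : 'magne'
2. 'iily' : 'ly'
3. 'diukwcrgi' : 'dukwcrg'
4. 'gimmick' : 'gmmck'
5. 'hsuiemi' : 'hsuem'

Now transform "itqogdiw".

The rule is to remove every "i".
"itqogdiw" → "tqogdw".

tqogdw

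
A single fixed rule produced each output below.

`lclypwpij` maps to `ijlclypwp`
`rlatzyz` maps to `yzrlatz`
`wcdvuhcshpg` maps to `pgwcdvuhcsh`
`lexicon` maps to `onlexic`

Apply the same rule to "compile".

Looking at the pairs, the operation is to move the last 2 characters to the front (rotate right by 2).
Applying that to "compile" gives "lecompi".

lecompi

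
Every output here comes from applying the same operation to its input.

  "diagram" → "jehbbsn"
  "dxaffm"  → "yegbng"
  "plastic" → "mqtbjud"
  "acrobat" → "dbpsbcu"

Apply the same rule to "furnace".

The pattern: swap each adjacent pair of characters (1↔2, 3↔4, ...), then shift every letter 1 place forward in the alphabet (wrapping around).
On "furnace": the first step gives "ufnrcae", and the second then gives "vgosdbf".

vgosdbf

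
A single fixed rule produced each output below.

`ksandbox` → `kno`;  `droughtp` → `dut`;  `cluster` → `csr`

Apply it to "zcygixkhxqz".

zgkq

Rule — keep one character in every 3, starting at position 1 (positions 1st, 4th, 7th, ...).
For "zcygixkhxqz" the result is "zgkq".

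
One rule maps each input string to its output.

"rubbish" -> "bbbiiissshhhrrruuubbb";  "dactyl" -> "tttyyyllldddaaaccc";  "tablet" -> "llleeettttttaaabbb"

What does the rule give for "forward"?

wwwaaarrrdddfffooorrr

What's happening: move the first 3 characters to the end (rotate left by 3), then repeat every character 3 times.
Starting from "forward": after the first operation, "wardfor"; after the second, "wwwaaarrrdddfffooorrr".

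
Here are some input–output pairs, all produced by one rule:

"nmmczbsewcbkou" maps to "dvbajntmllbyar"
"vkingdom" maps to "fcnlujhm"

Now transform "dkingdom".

fcnlcjhm

In each case the input is transformed by: swap the front and back halves of the string, then shift every letter 1 place backward in the alphabet (wrapping around).
Applying both steps to "dkingdom": "gdomdkin", then "fcnlcjhm".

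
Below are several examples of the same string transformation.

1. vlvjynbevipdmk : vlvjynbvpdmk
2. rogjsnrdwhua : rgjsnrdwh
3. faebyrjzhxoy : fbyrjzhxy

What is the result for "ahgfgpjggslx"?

Rule — remove every vowel.
Doing the same to "ahgfgpjggslx": "hgfgpjggslx".

hgfgpjggslx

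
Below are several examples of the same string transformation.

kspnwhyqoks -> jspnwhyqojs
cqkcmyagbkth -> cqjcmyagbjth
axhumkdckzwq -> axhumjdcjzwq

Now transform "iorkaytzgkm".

iorjaytzgjm

Rule — replace every "k" with "j".
For "iorkaytzgkm" the result is "iorjaytzgjm".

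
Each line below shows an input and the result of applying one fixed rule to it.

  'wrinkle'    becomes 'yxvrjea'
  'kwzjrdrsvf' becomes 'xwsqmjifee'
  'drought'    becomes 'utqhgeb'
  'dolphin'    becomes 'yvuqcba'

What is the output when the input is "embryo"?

zroleb

Rule — shift every letter 13 places forward in the alphabet (wrapping around) — i.e. ROT13, then sort the characters into reverse alphabetical order.
Starting from "embryo": after the first operation, "rzoelb"; after the second, "zroleb".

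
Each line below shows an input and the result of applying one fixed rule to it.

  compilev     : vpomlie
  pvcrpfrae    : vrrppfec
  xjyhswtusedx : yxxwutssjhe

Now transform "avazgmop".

The pattern: sort the characters into reverse alphabetical order, then delete the last character.
Applying that to "avazgmop" gives "zvpomga".

zvpomga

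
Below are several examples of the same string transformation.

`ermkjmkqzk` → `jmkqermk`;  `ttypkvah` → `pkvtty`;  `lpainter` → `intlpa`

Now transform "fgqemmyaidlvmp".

What's happening: delete the last 2 characters, then swap the front and back halves of the string.
"fgqemmyaidlvmp" → "fgqemmyaidlv" → "yaidlvfgqemm".
(Check on "ttypkvah": → "ttypkv" → "pkvtty" ✓)

yaidlvfgqemm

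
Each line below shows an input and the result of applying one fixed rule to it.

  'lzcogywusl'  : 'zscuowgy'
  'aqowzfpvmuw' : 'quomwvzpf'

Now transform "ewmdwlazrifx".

Each output is the input with this applied: take characters alternately from the front and the back (1st, last, 2nd, 2nd-last, ...), then delete the first 2 characters.
Applying that to "ewmdwlazrifx" gives "wfmidrwzla".
(Check on "aqowzfpvmuw": → "awquomwvzpf" → "quomwvzpf" ✓)

wfmidrwzla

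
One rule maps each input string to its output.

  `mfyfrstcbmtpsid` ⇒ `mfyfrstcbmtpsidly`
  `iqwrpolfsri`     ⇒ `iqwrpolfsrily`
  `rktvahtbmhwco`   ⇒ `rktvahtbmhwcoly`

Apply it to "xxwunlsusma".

xxwunlsusmaly

The transformation: append "ly".
Applying that to "xxwunlsusma" gives "xxwunlsusmaly".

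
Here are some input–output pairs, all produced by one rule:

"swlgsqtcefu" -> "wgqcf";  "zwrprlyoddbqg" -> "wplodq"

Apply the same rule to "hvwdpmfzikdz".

vdmzkz

In each case the input is transformed by: keep every other character starting from the second (positions 2nd, 4th, 6th, ...).
"hvwdpmfzikdz" → "vdmzkz".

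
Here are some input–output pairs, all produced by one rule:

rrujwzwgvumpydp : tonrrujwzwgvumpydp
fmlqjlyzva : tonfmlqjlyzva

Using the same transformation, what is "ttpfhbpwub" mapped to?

tonttpfhbpwub

Looking at the pairs, the operation is to prepend "ton".
So "ttpfhbpwub" becomes "tonttpfhbpwub".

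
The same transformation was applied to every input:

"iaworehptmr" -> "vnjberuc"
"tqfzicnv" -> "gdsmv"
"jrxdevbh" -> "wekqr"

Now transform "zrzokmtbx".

The pattern: shift every letter 13 places forward in the alphabet (wrapping around) — i.e. ROT13, then delete the last 3 characters.
Starting from "zrzokmtbx": after the first operation, "membxzgok"; after the second, "membxz".

membxz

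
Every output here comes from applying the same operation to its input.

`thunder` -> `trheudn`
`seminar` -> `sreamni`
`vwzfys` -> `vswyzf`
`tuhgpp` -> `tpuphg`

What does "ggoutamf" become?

gfgmoaut

Each output is the input with this applied: take characters alternately from the front and the back (1st, last, 2nd, 2nd-last, ...).
Doing the same to "ggoutamf": "gfgmoaut".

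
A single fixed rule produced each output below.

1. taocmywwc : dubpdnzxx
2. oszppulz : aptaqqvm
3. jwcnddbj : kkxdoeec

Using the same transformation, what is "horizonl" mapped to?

mipsjapo

Rule — shift every letter 1 place forward in the alphabet (wrapping around), then move the last character to the front.
For "horizonl", step one produces "ipsjapom"; step two turns that into "mipsjapo".
(Check on "oszppulz": → "ptaqqvma" → "aptaqqvm" ✓)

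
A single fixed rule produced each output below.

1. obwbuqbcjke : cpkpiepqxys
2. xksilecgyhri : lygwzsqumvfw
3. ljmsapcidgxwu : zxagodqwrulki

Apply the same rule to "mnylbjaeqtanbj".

In each case the input is transformed by: shift every letter 12 places backward in the alphabet (wrapping around).
"mnylbjaeqtanbj" → "abmzpxosehobpx".

abmzpxosehobpx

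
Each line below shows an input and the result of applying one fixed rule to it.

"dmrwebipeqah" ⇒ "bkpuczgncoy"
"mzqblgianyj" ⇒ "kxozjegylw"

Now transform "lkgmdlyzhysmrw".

The pattern: shift every letter 2 places backward in the alphabet (wrapping around), then delete the last character.
On "lkgmdlyzhysmrw": the first step gives "jiekbjwxfwqkpu", and the second then gives "jiekbjwxfwqkp".

jiekbjwxfwqkp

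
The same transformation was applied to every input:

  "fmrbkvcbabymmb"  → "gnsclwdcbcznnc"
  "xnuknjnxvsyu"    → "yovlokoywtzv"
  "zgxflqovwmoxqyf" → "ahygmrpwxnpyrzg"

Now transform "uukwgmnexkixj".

Each output is the input with this applied: shift every letter 1 place forward in the alphabet (wrapping around).
So "uukwgmnexkixj" becomes "vvlxhnofyljyk".

vvlxhnofyljyk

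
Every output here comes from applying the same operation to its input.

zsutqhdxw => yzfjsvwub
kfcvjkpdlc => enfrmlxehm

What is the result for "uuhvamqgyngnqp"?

The transformation: reverse the string, then shift every letter 2 places forward in the alphabet (wrapping around).
Applying both steps to "uuhvamqgyngnqp": "pqngnygqmavhuu", then "rspipaisocxjww".

rspipaisocxjww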